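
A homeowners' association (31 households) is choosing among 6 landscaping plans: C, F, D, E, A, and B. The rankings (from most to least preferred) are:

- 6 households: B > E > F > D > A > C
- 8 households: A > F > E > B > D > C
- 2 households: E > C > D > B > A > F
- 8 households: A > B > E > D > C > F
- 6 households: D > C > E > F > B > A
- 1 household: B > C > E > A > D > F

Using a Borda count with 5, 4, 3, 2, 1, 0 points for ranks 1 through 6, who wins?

C: 6·0 + 8·0 + 2·4 + 8·1 + 6·4 + 1·4 = 44
F: 6·3 + 8·4 + 2·0 + 8·0 + 6·2 + 1·0 = 62
D: 6·2 + 8·1 + 2·3 + 8·2 + 6·5 + 1·1 = 73
E: 6·4 + 8·3 + 2·5 + 8·3 + 6·3 + 1·3 = 103
A: 6·1 + 8·5 + 2·1 + 8·5 + 6·0 + 1·2 = 90
B: 6·5 + 8·2 + 2·2 + 8·4 + 6·1 + 1·5 = 93
E has the highest Borda score (103).

E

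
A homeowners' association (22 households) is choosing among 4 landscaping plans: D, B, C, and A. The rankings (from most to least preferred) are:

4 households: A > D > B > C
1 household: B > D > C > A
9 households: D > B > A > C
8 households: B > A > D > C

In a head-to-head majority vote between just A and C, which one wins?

Voters preferring A to C: 21; preferring C to A: 1.
A wins the head-to-head.

A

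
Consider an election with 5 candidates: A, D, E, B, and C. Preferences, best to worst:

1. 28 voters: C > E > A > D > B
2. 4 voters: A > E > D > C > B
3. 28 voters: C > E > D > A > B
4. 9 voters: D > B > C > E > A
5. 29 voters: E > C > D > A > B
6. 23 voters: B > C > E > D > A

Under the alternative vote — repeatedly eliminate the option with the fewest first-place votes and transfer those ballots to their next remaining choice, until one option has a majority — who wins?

Round 1: A 4, D 9, E 29, B 23, C 56. Eliminate A.
Round 2: D 9, E 33, B 23, C 56. Eliminate D.
Round 3: E 33, B 32, C 56. Eliminate B.
Round 4: E 33, C 88. C has a majority.

C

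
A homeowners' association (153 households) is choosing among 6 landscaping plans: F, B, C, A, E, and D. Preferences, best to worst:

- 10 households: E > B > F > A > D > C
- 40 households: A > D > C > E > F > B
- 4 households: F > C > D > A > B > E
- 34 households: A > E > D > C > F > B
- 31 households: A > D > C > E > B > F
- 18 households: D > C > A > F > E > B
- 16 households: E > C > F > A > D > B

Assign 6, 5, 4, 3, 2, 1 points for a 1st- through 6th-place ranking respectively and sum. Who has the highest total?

F: 10·4 + 40·2 + 4·6 + 34·2 + 31·1 + 18·3 + 16·4 = 361
B: 10·5 + 40·1 + 4·2 + 34·1 + 31·2 + 18·1 + 16·1 = 228
C: 10·1 + 40·4 + 4·5 + 34·3 + 31·4 + 18·5 + 16·5 = 586
A: 10·3 + 40·6 + 4·3 + 34·6 + 31·6 + 18·4 + 16·3 = 792
E: 10·6 + 40·3 + 4·1 + 34·5 + 31·3 + 18·2 + 16·6 = 579
D: 10·2 + 40·5 + 4·4 + 34·4 + 31·5 + 18·6 + 16·2 = 667
A has the highest Borda score (792).

A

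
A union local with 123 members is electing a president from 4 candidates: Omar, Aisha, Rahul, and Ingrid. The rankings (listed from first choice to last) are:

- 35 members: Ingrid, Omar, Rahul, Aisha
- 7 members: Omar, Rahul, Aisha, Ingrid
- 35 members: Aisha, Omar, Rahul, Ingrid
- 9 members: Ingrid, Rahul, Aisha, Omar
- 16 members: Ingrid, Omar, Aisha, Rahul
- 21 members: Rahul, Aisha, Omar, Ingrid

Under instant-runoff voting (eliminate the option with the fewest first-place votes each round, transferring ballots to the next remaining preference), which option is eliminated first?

Round 1: Omar 7, Aisha 35, Rahul 21, Ingrid 60. Eliminate Omar.

Omar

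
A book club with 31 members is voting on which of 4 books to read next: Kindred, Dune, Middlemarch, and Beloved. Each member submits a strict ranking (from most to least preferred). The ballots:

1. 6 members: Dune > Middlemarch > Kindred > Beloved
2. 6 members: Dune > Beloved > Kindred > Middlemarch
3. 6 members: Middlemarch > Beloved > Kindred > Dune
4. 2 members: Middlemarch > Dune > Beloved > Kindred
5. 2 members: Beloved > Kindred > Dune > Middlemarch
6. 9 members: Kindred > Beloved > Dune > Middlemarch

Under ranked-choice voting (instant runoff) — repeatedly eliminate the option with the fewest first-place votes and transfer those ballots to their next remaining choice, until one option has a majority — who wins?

Round 1: Kindred 9, Dune 12, Middlemarch 8, Beloved 2. Eliminate Beloved.
Round 2: Kindred 11, Dune 12, Middlemarch 8. Eliminate Middlemarch.
Round 3: Kindred 17, Dune 14. Kindred has a majority.

Kindred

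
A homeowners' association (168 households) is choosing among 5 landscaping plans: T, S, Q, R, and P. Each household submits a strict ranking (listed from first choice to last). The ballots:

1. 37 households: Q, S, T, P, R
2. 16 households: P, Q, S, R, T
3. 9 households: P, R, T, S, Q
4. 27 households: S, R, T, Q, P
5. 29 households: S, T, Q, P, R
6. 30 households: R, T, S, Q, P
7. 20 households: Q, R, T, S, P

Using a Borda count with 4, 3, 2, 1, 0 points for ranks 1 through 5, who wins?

T: 37·2 + 16·0 + 9·2 + 27·2 + 29·3 + 30·3 + 20·2 = 363
S: 37·3 + 16·2 + 9·1 + 27·4 + 29·4 + 30·2 + 20·1 = 456
Q: 37·4 + 16·3 + 9·0 + 27·1 + 29·2 + 30·1 + 20·4 = 391
R: 37·0 + 16·1 + 9·3 + 27·3 + 29·0 + 30·4 + 20·3 = 304
P: 37·1 + 16·4 + 9·4 + 27·0 + 29·1 + 30·0 + 20·0 = 166
S has the highest Borda score (456).

S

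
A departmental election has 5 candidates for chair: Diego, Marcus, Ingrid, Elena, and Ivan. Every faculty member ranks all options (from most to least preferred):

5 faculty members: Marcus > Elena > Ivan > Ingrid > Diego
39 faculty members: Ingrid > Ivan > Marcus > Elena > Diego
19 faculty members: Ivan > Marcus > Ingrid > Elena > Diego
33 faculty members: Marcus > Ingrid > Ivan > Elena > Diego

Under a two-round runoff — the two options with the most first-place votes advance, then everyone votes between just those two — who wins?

Marcus

Round 1 first-place votes: Diego 0, Marcus 38, Ingrid 39, Elena 0, Ivan 19.
Ingrid and Marcus advance.
Runoff: Ingrid is preferred to Marcus by 39 voters; Marcus by 57.
Marcus wins the runoff.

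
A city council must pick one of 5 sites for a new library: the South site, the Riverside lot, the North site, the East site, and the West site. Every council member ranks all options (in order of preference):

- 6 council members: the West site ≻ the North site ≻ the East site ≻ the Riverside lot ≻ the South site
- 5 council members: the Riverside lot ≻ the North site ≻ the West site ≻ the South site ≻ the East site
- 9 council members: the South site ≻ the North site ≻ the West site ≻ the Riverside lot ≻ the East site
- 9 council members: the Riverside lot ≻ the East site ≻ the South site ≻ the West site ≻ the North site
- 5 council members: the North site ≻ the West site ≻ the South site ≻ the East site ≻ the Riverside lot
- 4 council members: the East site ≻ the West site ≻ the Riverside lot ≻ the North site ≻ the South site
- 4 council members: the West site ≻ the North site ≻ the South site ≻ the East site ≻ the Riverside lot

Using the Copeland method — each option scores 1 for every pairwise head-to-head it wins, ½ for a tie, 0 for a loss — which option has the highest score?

the West site

the South site: beats the East site; loses to the Riverside lot, the North site, and the West site → score 1.
the Riverside lot: beats the South site and the East site; loses to the North site and the West site → score 2.
the North site: beats the South site, the Riverside lot, and the East site; loses to the West site → score 3.
the East site: loses to the South site, the Riverside lot, the North site, and the West site → score 0.
the West site: beats the South site, the Riverside lot, the North site, and the East site → score 4.
the West site has the best pairwise record.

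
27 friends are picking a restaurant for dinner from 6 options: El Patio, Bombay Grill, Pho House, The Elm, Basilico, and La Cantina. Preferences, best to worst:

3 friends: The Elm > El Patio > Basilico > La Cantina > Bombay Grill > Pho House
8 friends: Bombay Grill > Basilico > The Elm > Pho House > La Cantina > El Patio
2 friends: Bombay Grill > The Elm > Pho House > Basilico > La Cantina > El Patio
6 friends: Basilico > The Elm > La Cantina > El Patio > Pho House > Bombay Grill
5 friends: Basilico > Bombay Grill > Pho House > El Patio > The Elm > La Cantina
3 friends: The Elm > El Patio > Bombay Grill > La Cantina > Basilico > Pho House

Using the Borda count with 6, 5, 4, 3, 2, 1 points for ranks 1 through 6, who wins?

Basilico

El Patio: 3·5 + 8·1 + 2·1 + 6·3 + 5·3 + 3·5 = 73
Bombay Grill: 3·2 + 8·6 + 2·6 + 6·1 + 5·5 + 3·4 = 109
Pho House: 3·1 + 8·3 + 2·4 + 6·2 + 5·4 + 3·1 = 70
The Elm: 3·6 + 8·4 + 2·5 + 6·5 + 5·2 + 3·6 = 118
Basilico: 3·4 + 8·5 + 2·3 + 6·6 + 5·6 + 3·2 = 130
La Cantina: 3·3 + 8·2 + 2·2 + 6·4 + 5·1 + 3·3 = 67
Basilico has the highest Borda score (130).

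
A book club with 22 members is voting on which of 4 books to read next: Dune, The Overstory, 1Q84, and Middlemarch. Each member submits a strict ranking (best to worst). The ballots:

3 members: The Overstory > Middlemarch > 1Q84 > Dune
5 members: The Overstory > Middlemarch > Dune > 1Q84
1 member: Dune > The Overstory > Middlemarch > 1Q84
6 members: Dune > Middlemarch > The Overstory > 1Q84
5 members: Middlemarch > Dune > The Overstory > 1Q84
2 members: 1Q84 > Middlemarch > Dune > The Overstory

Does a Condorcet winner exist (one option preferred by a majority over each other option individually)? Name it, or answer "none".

Middlemarch

Middlemarch vs Dune: 15–7 for Middlemarch.
Middlemarch vs The Overstory: 13–9 for Middlemarch.
Middlemarch vs 1Q84: 20–2 for Middlemarch.
Middlemarch beats every other option head-to-head.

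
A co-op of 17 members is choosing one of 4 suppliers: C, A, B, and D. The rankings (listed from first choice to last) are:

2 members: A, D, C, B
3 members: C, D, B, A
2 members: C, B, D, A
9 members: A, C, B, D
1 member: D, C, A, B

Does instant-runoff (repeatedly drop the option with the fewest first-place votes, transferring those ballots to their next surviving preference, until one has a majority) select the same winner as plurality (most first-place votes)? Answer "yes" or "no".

yes

Instant-runoff — R1 C 5, A 11, B 0, D 1 (A winner). Winner: A.
Plurality — first-place votes: C 5, A 11, B 0, D 1. Winner: A.
The two methods agree.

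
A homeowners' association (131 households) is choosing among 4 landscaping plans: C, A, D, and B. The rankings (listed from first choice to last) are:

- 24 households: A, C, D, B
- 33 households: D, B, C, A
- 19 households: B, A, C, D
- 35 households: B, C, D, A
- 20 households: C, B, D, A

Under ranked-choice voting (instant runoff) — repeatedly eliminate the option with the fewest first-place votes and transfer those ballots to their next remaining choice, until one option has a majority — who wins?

Round 1: C 20, A 24, D 33, B 54. Eliminate C.
Round 2: A 24, D 33, B 74. B has a majority.

B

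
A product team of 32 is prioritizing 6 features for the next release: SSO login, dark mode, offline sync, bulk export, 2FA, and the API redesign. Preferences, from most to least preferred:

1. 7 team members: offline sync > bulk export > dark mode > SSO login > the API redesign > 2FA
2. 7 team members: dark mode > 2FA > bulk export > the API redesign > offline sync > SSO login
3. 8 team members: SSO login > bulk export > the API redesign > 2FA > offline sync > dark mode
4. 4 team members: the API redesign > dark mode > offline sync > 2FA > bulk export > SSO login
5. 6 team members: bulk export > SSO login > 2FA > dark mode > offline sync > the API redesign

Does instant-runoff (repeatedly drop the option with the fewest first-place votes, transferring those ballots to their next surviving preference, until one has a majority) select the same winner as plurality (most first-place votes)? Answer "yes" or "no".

no

Instant-runoff — R1 SSO login 8, dark mode 7, offline sync 7, bulk export 6, 2FA 0, the API redesign 4 (2FA out); R2 SSO login 8, dark mode 7, offline sync 7, bulk export 6, the API redesign 4 (the API redesign out); R3 SSO login 8, dark mode 11, offline sync 7, bulk export 6 (bulk export out); R4 SSO login 14, dark mode 11, offline sync 7 (offline sync out); R5 SSO login 14, dark mode 18 (dark mode winner). Winner: dark mode.
Plurality — first-place votes: SSO login 8, dark mode 7, offline sync 7, bulk export 6, 2FA 0, the API redesign 4. Winner: SSO login.
The two methods disagree.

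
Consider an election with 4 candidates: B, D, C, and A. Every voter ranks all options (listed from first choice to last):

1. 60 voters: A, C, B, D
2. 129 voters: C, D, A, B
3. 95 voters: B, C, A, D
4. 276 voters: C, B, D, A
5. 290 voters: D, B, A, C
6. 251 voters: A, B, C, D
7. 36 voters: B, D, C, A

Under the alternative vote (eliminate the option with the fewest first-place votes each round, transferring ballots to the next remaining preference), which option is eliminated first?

Round 1: B 131, D 290, C 405, A 311. Eliminate B.

B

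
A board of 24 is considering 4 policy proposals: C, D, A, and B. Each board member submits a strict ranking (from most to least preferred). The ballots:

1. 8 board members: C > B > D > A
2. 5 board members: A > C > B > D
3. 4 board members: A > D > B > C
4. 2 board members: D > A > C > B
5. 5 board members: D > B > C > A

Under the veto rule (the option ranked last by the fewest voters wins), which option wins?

Last-place votes: C 4, D 5, A 13, B 2.
B is ranked last by the fewest voters, so B wins.

B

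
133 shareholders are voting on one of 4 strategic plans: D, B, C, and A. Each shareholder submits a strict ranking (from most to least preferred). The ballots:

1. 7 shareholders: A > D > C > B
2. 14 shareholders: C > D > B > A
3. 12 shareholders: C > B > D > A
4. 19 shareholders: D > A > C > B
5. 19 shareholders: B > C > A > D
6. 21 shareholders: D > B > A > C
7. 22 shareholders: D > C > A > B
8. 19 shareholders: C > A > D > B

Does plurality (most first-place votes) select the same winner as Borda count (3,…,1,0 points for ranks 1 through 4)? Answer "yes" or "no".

yes

Plurality — first-place votes: D 62, B 19, C 45, A 7. Winner: D.
Borda — scores: D 259, B 137, C 243, A 159. Winner: D.
The two methods agree.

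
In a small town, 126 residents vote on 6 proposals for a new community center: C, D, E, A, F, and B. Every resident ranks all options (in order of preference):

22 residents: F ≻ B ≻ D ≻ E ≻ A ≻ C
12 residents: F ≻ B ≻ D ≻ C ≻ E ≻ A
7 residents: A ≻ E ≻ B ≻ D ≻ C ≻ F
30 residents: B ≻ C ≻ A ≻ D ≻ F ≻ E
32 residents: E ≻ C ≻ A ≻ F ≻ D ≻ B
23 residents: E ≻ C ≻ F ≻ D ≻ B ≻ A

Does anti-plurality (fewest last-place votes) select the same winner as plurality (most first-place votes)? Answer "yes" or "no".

Anti-plurality — last-place votes: C 22, D 0, E 30, A 35, F 7, B 32. Winner: D.
Plurality — first-place votes: C 0, D 0, E 55, A 7, F 34, B 30. Winner: E.
The two methods disagree.

no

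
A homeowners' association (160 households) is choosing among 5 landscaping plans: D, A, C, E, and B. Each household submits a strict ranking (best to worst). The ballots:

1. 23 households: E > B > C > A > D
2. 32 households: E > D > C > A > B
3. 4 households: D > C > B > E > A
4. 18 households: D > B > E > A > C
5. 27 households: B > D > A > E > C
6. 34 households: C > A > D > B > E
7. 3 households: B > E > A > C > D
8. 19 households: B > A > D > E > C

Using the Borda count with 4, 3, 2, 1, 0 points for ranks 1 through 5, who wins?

D

D: 23·0 + 32·3 + 4·4 + 18·4 + 27·3 + 34·2 + 3·0 + 19·2 = 371
A: 23·1 + 32·1 + 4·0 + 18·1 + 27·2 + 34·3 + 3·2 + 19·3 = 292
C: 23·2 + 32·2 + 4·3 + 18·0 + 27·0 + 34·4 + 3·1 + 19·0 = 261
E: 23·4 + 32·4 + 4·1 + 18·2 + 27·1 + 34·0 + 3·3 + 19·1 = 315
B: 23·3 + 32·0 + 4·2 + 18·3 + 27·4 + 34·1 + 3·4 + 19·4 = 361
D has the highest Borda score (371).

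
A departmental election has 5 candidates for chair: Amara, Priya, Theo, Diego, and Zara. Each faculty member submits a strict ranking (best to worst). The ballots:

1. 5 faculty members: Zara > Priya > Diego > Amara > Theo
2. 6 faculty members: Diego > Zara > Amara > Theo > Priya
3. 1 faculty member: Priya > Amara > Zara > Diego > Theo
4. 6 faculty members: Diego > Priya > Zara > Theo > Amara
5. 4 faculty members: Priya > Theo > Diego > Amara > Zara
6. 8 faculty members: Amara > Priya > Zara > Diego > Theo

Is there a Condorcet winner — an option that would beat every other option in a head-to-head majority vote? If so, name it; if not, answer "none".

Priya vs Amara: 16–14 for Priya.
Priya vs Theo: 24–6 for Priya.
Priya vs Diego: 18–12 for Priya.
Priya vs Zara: 19–11 for Priya.
Priya beats every other option head-to-head.

Priya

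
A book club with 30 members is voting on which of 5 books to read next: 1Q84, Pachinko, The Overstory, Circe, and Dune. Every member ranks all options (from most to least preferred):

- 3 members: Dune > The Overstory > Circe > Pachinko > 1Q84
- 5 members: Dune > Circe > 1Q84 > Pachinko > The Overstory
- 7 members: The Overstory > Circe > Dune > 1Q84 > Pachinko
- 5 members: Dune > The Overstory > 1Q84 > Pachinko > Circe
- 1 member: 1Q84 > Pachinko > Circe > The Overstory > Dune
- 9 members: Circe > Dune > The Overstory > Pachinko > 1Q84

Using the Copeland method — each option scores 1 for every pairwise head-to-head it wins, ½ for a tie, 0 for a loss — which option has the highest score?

Circe

1Q84: beats Pachinko; loses to The Overstory, Circe, and Dune → score 1.
Pachinko: loses to 1Q84, The Overstory, Circe, and Dune → score 0.
The Overstory: beats 1Q84 and Pachinko; ties Circe; loses to Dune → score 2.5.
Circe: beats 1Q84, Pachinko, and Dune; ties The Overstory → score 3.5.
Dune: beats 1Q84, Pachinko, and The Overstory; loses to Circe → score 3.
Circe has the best pairwise record.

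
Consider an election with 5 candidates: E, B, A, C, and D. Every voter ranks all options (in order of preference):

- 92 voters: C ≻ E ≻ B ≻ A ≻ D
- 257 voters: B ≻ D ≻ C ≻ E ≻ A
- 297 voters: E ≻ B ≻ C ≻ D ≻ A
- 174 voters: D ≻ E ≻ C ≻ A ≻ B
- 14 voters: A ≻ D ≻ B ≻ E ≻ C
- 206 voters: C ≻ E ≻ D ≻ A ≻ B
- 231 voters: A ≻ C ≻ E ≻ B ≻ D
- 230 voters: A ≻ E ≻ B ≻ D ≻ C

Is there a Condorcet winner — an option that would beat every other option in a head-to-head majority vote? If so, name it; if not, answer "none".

Checking pairwise contests:
C beats E 786–715.
E beats B 1230–271.
E beats A 1026–475.
B beats C 798–703.
E beats D 1056–445.
Every option loses at least one head-to-head, so there is no Condorcet winner.

none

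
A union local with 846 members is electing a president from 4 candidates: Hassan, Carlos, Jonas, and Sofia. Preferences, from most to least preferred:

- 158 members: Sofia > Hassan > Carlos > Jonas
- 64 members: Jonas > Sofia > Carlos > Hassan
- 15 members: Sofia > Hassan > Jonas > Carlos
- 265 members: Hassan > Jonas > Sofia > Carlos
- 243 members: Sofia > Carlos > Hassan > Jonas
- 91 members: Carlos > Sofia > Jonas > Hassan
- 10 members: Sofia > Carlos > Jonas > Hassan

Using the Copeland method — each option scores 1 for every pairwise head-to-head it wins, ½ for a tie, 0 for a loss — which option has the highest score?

Sofia

Hassan: beats Carlos and Jonas; loses to Sofia → score 2.
Carlos: beats Jonas; loses to Hassan and Sofia → score 1.
Jonas: loses to Hassan, Carlos, and Sofia → score 0.
Sofia: beats Hassan, Carlos, and Jonas → score 3.
Sofia has the best pairwise record.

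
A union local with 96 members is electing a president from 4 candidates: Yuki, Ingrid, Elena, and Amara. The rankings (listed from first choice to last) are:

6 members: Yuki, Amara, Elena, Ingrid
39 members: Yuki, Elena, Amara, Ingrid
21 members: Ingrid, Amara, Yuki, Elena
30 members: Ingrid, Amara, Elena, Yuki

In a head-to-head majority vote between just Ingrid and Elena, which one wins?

Ingrid

Voters preferring Ingrid to Elena: 51; preferring Elena to Ingrid: 45.
Ingrid wins the head-to-head.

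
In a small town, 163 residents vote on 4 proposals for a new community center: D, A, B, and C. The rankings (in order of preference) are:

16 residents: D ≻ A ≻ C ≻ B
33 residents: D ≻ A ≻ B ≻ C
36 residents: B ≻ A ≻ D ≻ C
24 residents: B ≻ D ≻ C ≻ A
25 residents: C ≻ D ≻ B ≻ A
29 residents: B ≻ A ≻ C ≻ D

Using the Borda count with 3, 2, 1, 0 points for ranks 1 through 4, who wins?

B

D: 16·3 + 33·3 + 36·1 + 24·2 + 25·2 + 29·0 = 281
A: 16·2 + 33·2 + 36·2 + 24·0 + 25·0 + 29·2 = 228
B: 16·0 + 33·1 + 36·3 + 24·3 + 25·1 + 29·3 = 325
C: 16·1 + 33·0 + 36·0 + 24·1 + 25·3 + 29·1 = 144
B has the highest Borda score (325).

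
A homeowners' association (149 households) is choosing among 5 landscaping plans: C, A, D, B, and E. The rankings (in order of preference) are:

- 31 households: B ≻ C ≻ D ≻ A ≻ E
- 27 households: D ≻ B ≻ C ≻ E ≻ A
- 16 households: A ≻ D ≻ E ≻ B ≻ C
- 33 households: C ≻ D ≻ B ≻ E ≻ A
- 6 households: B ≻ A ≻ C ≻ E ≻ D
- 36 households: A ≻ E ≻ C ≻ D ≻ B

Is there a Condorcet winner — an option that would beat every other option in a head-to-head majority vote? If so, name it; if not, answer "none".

none

Checking pairwise contests:
B beats C 80–69.
C beats A 91–58.
C beats D 106–43.
D beats B 112–37.
C beats E 97–52.
Every option loses at least one head-to-head, so there is no Condorcet winner.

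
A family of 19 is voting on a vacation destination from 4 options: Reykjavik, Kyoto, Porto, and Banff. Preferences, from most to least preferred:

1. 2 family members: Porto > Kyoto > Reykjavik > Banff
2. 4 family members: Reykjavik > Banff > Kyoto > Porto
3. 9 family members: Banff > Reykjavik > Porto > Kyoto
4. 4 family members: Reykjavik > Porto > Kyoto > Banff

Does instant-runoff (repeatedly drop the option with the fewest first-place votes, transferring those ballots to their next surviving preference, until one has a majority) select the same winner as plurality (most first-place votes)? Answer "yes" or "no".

no

Instant-runoff — R1 Reykjavik 8, Kyoto 0, Porto 2, Banff 9 (Kyoto out); R2 Reykjavik 8, Porto 2, Banff 9 (Porto out); R3 Reykjavik 10, Banff 9 (Reykjavik winner). Winner: Reykjavik.
Plurality — first-place votes: Reykjavik 8, Kyoto 0, Porto 2, Banff 9. Winner: Banff.
The two methods disagree.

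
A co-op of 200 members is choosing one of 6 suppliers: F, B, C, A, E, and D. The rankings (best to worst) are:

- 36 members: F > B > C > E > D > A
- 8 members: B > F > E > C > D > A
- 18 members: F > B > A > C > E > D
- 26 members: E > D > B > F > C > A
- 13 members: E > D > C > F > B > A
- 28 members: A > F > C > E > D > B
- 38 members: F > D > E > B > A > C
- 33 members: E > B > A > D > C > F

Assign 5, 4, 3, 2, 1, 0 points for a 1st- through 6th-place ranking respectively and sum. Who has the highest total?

F: 36·5 + 8·4 + 18·5 + 26·2 + 13·2 + 28·4 + 38·5 + 33·0 = 682
B: 36·4 + 8·5 + 18·4 + 26·3 + 13·1 + 28·0 + 38·2 + 33·4 = 555
C: 36·3 + 8·2 + 18·2 + 26·1 + 13·3 + 28·3 + 38·0 + 33·1 = 342
A: 36·0 + 8·0 + 18·3 + 26·0 + 13·0 + 28·5 + 38·1 + 33·3 = 331
E: 36·2 + 8·3 + 18·1 + 26·5 + 13·5 + 28·2 + 38·3 + 33·5 = 644
D: 36·1 + 8·1 + 18·0 + 26·4 + 13·4 + 28·1 + 38·4 + 33·2 = 446
F has the highest Borda score (682).

F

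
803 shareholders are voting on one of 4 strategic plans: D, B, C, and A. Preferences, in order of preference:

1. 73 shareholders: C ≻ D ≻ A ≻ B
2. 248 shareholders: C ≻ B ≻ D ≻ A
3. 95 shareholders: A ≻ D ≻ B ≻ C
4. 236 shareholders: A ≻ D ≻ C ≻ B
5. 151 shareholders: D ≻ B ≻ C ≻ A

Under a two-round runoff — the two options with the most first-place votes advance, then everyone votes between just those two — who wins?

Round 1 first-place votes: D 151, B 0, C 321, A 331.
A and C advance.
Runoff: A is preferred to C by 331 voters; C by 472.
C wins the runoff.

C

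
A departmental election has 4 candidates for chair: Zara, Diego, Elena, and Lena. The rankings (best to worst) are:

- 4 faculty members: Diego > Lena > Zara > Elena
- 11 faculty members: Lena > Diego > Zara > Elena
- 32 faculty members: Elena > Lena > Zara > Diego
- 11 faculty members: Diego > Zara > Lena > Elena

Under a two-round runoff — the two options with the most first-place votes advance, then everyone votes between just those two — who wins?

Elena

Round 1 first-place votes: Zara 0, Diego 15, Elena 32, Lena 11.
Elena and Diego advance.
Runoff: Elena is preferred to Diego by 32 voters; Diego by 26.
Elena wins the runoff.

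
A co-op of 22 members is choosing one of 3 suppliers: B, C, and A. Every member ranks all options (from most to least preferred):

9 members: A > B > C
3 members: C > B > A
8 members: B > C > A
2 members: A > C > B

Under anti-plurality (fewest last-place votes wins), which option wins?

Last-place votes: B 2, C 9, A 11.
B is ranked last by the fewest voters, so B wins.

B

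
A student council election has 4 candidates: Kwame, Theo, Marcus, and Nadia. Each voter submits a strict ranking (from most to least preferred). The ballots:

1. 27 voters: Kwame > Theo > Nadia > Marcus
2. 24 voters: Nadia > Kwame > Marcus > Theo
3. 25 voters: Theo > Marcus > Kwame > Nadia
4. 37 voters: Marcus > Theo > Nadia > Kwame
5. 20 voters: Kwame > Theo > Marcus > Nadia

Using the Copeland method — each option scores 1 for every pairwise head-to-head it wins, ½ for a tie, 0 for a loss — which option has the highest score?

Kwame: beats Theo, Marcus, and Nadia → score 3.
Theo: beats Marcus and Nadia; loses to Kwame → score 2.
Marcus: beats Nadia; loses to Kwame and Theo → score 1.
Nadia: loses to Kwame, Theo, and Marcus → score 0.
Kwame has the best pairwise record.

Kwame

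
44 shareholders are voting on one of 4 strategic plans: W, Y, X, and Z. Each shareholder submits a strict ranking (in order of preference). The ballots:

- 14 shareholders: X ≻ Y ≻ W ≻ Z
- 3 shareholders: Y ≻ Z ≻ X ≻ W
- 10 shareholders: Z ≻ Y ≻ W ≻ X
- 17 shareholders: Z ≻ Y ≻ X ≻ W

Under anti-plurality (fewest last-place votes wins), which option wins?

Last-place votes: W 20, Y 0, X 10, Z 14.
Y is ranked last by the fewest voters, so Y wins.

Y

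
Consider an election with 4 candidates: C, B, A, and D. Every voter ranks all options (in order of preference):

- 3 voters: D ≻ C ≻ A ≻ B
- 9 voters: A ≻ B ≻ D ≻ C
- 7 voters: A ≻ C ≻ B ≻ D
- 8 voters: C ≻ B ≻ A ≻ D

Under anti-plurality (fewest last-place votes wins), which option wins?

A

Last-place votes: C 9, B 3, A 0, D 15.
A is ranked last by the fewest voters, so A wins.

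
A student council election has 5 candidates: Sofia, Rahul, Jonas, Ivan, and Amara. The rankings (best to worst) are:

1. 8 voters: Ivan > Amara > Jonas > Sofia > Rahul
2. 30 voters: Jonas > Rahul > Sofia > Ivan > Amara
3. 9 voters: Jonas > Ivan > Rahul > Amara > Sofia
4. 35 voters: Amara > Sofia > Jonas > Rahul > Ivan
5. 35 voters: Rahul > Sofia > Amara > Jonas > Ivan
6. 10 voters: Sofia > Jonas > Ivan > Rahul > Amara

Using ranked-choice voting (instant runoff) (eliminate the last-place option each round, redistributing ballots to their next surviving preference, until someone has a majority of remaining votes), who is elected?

Round 1: Sofia 10, Rahul 35, Jonas 39, Ivan 8, Amara 35. Eliminate Ivan.
Round 2: Sofia 10, Rahul 35, Jonas 39, Amara 43. Eliminate Sofia.
Round 3: Rahul 35, Jonas 49, Amara 43. Eliminate Rahul.
Round 4: Jonas 49, Amara 78. Amara has a majority.

Amara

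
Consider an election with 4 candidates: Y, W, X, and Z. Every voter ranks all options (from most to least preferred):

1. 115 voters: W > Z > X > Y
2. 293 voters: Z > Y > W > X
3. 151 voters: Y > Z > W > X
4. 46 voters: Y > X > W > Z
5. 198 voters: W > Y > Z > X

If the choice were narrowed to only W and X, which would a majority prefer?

W

Voters preferring W to X: 757; preferring X to W: 46.
W wins the head-to-head.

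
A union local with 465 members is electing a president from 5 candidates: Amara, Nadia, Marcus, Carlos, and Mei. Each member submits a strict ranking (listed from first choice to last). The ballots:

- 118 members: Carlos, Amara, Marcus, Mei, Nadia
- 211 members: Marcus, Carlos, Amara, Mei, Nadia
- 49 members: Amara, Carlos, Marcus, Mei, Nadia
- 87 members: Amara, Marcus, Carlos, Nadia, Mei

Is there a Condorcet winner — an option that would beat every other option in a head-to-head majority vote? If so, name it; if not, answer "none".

none

Checking pairwise contests:
Carlos beats Amara 329–136.
Amara beats Nadia 465–0.
Amara beats Marcus 254–211.
Marcus beats Carlos 298–167.
Amara beats Mei 465–0.
Every option loses at least one head-to-head, so there is no Condorcet winner.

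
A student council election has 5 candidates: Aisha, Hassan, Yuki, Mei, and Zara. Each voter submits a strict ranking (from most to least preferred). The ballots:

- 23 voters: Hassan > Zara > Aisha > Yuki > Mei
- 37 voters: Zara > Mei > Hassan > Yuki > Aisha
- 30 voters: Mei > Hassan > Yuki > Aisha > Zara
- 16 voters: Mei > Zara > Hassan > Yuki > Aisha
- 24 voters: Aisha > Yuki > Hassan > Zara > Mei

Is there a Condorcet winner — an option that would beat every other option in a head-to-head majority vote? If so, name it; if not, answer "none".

none

Checking pairwise contests:
Hassan beats Aisha 106–24.
Mei beats Hassan 83–47.
Hassan beats Yuki 106–24.
Zara beats Mei 84–46.
Hassan beats Zara 77–53.
Every option loses at least one head-to-head, so there is no Condorcet winner.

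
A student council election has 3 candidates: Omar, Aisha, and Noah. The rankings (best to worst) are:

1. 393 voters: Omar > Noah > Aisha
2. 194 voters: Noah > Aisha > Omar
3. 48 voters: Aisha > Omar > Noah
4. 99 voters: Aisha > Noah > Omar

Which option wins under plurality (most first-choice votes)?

First-place votes: Omar 393, Aisha 147, Noah 194.
Omar has the most first-place votes.

Omar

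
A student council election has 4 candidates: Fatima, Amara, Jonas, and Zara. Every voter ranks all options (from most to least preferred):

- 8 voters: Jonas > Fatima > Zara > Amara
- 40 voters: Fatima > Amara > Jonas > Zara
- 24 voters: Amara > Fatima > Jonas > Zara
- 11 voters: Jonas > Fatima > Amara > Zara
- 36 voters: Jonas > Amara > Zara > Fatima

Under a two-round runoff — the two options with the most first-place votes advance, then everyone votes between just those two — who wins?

Fatima

Round 1 first-place votes: Fatima 40, Amara 24, Jonas 55, Zara 0.
Jonas and Fatima advance.
Runoff: Jonas is preferred to Fatima by 55 voters; Fatima by 64.
Fatima wins the runoff.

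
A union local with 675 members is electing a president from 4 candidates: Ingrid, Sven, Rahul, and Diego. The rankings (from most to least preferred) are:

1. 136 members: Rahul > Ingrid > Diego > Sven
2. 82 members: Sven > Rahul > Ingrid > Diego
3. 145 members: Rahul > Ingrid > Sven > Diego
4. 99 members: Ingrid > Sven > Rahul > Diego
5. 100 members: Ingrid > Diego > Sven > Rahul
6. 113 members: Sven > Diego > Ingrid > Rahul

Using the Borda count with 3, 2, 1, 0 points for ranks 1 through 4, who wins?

Ingrid: 136·2 + 82·1 + 145·2 + 99·3 + 100·3 + 113·1 = 1354
Sven: 136·0 + 82·3 + 145·1 + 99·2 + 100·1 + 113·3 = 1028
Rahul: 136·3 + 82·2 + 145·3 + 99·1 + 100·0 + 113·0 = 1106
Diego: 136·1 + 82·0 + 145·0 + 99·0 + 100·2 + 113·2 = 562
Ingrid has the highest Borda score (1354).

Ingrid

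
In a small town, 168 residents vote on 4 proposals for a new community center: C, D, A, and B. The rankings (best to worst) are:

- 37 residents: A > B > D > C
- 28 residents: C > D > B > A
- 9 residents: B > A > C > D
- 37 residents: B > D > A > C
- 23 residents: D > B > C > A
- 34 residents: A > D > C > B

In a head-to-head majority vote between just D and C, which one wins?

Voters preferring D to C: 131; preferring C to D: 37.
D wins the head-to-head.

D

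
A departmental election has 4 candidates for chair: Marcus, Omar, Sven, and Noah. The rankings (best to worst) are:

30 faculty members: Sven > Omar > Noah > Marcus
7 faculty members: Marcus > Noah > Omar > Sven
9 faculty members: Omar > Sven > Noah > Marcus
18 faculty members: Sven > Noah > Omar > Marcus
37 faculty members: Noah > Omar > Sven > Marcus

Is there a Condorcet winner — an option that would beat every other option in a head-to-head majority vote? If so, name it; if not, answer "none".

none

Checking pairwise contests:
Omar beats Marcus 94–7.
Noah beats Omar 62–39.
Omar beats Sven 53–48.
Sven beats Noah 57–44.
Every option loses at least one head-to-head, so there is no Condorcet winner.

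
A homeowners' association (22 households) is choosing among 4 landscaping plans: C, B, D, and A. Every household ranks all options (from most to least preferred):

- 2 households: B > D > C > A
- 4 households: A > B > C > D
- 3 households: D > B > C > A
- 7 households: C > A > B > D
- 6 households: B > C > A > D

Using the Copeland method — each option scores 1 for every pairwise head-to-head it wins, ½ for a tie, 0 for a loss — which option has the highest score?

C: beats D and A; loses to B → score 2.
B: beats C and D; ties A → score 2.5.
D: loses to C, B, and A → score 0.
A: beats D; ties B; loses to C → score 1.5.
B has the best pairwise record.

B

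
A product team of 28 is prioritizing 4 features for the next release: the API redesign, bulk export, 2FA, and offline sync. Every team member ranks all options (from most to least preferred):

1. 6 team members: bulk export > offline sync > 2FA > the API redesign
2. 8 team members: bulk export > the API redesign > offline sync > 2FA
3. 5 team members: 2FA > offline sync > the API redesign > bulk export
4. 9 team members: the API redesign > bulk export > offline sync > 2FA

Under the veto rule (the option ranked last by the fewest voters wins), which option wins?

Last-place votes: the API redesign 6, bulk export 5, 2FA 17, offline sync 0.
offline sync is ranked last by the fewest voters, so offline sync wins.

offline sync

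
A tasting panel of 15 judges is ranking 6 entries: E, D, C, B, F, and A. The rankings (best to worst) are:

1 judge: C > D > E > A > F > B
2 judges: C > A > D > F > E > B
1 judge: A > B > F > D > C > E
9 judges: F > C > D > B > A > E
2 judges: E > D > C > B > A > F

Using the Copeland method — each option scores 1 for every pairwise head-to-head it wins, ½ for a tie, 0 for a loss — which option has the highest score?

E: loses to D, C, B, F, and A → score 0.
D: beats E, B, and A; loses to C and F → score 3.
C: beats E, D, B, and A; loses to F → score 4.
B: beats E and A; loses to D, C, and F → score 2.
F: beats E, D, C, B, and A → score 5.
A: beats E; loses to D, C, B, and F → score 1.
F has the best pairwise record.

F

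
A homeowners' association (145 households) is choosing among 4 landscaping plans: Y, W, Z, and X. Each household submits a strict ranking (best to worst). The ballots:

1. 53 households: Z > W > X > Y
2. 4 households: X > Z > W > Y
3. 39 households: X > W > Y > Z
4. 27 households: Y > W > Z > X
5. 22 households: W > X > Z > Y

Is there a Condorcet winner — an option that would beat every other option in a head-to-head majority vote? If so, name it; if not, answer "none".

W vs Y: 118–27 for W.
W vs Z: 88–57 for W.
W vs X: 102–43 for W.
W beats every other option head-to-head.

W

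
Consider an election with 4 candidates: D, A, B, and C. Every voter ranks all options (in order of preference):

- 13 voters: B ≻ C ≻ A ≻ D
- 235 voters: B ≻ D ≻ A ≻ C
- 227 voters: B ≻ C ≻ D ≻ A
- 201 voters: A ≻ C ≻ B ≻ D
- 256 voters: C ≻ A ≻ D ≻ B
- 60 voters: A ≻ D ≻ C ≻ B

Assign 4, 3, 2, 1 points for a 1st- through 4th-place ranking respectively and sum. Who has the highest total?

D: 13·1 + 235·3 + 227·2 + 201·1 + 256·2 + 60·3 = 2065
A: 13·2 + 235·2 + 227·1 + 201·4 + 256·3 + 60·4 = 2535
B: 13·4 + 235·4 + 227·4 + 201·2 + 256·1 + 60·1 = 2618
C: 13·3 + 235·1 + 227·3 + 201·3 + 256·4 + 60·2 = 2702
C has the highest Borda score (2702).

C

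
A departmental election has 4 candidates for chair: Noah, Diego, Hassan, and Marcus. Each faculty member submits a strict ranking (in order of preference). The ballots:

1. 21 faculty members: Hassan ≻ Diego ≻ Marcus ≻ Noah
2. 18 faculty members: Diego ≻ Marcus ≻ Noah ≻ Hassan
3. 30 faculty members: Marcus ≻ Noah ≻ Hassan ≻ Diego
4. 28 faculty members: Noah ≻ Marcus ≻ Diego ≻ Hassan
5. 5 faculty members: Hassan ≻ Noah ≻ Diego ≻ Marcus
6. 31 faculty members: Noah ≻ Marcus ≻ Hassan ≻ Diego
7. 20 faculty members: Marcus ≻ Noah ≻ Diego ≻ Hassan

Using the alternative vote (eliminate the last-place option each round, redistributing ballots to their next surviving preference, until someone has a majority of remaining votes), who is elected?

Marcus

Round 1: Noah 59, Diego 18, Hassan 26, Marcus 50. Eliminate Diego.
Round 2: Noah 59, Hassan 26, Marcus 68. Eliminate Hassan.
Round 3: Noah 64, Marcus 89. Marcus has a majority.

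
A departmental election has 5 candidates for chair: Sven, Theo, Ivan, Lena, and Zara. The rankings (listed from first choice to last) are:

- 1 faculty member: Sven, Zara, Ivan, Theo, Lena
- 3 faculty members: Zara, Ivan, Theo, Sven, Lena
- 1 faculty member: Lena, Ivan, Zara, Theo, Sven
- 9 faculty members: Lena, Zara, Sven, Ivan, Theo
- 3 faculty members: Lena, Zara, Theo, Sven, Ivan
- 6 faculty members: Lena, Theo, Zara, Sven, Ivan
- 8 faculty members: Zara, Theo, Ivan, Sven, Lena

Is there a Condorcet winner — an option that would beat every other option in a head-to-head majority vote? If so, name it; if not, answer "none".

Lena vs Sven: 19–12 for Lena.
Lena vs Theo: 19–12 for Lena.
Lena vs Ivan: 19–12 for Lena.
Lena vs Zara: 19–12 for Lena.
Lena beats every other option head-to-head.

Lena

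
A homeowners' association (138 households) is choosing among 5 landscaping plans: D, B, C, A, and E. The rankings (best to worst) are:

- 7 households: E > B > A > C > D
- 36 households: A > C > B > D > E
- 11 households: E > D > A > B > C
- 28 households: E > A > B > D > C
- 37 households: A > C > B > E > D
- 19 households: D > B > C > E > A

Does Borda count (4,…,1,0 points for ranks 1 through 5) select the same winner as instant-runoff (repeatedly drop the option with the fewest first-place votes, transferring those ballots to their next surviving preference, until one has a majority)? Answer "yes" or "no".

Borda — scores: D 173, B 291, C 264, A 412, E 240. Winner: A.
Instant-runoff — R1 D 19, B 0, C 0, A 73, E 46 (A winner). Winner: A.
The two methods agree.

yes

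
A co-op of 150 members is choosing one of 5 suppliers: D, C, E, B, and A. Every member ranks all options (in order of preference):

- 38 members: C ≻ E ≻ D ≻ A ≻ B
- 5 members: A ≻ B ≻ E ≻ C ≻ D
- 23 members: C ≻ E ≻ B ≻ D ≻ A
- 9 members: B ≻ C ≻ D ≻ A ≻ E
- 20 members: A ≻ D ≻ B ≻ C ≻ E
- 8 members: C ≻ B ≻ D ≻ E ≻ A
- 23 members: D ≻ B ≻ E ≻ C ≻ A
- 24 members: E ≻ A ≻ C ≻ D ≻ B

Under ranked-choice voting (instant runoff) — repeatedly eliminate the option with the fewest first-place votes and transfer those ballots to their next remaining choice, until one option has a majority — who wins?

Round 1: D 23, C 69, E 24, B 9, A 25. Eliminate B.
Round 2: D 23, C 78, E 24, A 25. C has a majority.

C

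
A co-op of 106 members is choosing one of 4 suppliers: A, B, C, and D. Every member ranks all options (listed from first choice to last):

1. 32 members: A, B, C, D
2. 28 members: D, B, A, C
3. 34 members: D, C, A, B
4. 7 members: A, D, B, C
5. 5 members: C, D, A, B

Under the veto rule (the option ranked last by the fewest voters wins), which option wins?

A

Last-place votes: A 0, B 39, C 35, D 32.
A is ranked last by the fewest voters, so A wins.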